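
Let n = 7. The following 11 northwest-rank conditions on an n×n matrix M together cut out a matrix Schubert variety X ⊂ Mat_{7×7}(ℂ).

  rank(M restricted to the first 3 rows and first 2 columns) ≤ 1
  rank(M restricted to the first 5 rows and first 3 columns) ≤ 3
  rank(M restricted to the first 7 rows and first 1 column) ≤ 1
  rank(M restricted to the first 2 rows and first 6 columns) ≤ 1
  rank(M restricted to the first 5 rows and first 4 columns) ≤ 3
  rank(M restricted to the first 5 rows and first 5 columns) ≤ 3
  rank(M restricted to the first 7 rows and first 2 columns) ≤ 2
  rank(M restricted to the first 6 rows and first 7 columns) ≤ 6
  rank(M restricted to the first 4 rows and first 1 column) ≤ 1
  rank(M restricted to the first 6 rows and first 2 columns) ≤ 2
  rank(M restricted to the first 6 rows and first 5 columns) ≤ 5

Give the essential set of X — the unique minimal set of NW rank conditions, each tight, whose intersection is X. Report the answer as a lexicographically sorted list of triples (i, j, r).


Recovering R(i,j) via the rank-extension bound from the 11 conditions:

  R[1]: 1, 1, 1, 1, 1, 1, 1
  R[2]: 1, 1, 1, 1, 1, 1, 2
  R[3]: 1, 1, 2, 2, 2, 2, 3
  R[4]: 1, 2, 3, 3, 3, 3, 4
  R[5]: 1, 2, 3, 3, 3, 4, 5
  R[6]: 1, 2, 3, 4, 4, 5, 6
  R[7]: 1, 2, 3, 4, 5, 6, 7

so w = (1, 7, 3, 2, 6, 4, 5).

Rothe diagram D(w) (8 cells), 3 SE-corners (essential conditions):

[(2, 6, 1), (3, 2, 1), (5, 5, 3)]


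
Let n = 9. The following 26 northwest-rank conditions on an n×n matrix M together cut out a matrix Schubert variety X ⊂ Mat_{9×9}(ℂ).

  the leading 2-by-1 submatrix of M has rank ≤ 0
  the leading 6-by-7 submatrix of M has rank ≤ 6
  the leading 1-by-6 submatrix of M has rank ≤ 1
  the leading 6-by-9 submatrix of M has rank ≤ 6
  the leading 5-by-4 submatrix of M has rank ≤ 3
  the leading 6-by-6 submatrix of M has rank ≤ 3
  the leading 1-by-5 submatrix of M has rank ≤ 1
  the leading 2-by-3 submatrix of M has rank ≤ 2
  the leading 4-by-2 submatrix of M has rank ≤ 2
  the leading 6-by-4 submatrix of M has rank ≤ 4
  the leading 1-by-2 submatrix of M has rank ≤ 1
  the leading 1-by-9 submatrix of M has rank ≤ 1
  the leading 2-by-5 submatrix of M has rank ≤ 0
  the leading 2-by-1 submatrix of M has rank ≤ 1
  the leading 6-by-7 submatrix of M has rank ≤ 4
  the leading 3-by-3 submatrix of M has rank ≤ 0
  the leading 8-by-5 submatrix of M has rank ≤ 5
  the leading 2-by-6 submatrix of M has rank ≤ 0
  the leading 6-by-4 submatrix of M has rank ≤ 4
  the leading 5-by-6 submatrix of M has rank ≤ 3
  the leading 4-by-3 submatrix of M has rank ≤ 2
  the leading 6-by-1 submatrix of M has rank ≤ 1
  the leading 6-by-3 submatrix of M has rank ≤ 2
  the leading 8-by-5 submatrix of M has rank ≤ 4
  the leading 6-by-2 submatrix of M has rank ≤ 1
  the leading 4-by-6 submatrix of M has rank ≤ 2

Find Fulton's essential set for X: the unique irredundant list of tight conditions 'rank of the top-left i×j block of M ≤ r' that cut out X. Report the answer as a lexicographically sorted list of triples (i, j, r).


Propagating the 26 rank bounds to every northwest block:

  0 0 0 0 0 0 1 1 1
  0 0 0 0 0 0 1 2 2
  0 0 0 1 1 1 2 3 3
  1 1 1 2 2 2 3 4 4
  1 1 2 3 3 3 4 5 5
  1 1 2 3 3 3 4 5 6
  1 2 3 4 4 4 5 6 7
  1 2 3 4 4 5 6 7 8
  1 2 3 4 5 6 7 8 9

hence w(1..9) = (7, 8, 4, 1, 3, 9, 2, 6, 5).

ℓ(w)=20; the 5 essential cells (i,j,r):

[(2, 6, 0), (3, 3, 0), (6, 2, 1), (6, 6, 3), (8, 5, 4)]


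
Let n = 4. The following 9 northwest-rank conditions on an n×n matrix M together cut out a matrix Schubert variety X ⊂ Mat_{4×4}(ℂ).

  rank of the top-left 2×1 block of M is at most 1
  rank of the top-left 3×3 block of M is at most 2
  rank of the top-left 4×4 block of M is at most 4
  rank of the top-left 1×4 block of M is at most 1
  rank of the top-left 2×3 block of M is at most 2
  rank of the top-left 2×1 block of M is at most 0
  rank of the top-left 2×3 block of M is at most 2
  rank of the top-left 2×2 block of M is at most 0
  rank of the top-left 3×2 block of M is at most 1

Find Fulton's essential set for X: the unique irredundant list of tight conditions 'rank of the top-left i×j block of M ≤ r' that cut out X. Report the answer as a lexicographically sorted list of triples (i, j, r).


Propagating the 9 rank bounds to every northwest block:

  i=1: 0 0 1 1
  i=2: 0 0 1 2
  i=3: 1 1 2 3
  i=4: 1 2 3 4

reading off 1-entries of Δ²R: w = (3, 4, 1, 2).

D(w) has 4 cells with 1 SE-corner; essential set:

[(2, 2, 0)]


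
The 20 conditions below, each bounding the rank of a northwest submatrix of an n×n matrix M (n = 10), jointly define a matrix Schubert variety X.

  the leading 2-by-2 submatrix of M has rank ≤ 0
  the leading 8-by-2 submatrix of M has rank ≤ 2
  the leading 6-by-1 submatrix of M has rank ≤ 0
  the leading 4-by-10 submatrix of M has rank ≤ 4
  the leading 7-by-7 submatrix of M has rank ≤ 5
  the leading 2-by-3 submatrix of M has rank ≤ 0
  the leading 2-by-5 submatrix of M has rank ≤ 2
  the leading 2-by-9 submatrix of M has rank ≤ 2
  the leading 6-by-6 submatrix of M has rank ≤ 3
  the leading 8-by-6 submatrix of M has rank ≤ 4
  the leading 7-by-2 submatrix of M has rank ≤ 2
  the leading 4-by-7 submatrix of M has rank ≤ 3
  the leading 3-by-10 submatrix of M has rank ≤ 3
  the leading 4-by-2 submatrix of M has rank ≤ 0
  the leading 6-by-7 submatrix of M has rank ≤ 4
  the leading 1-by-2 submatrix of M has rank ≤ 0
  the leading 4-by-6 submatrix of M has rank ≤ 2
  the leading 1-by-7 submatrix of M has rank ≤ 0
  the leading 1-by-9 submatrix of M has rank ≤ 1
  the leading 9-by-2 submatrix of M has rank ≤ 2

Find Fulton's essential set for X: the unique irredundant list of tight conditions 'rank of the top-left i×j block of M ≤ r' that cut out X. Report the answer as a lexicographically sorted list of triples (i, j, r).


The tightest implied rank at each (i,j), from the 20 conditions:

  R[1]: 0 | 0 | 0 | 0 | 0 | 0 | 0 | 1 | 1 | 1
  R[2]: 0 | 0 | 0 | 1 | 1 | 1 | 1 | 2 | 2 | 2
  R[3]: 0 | 0 | 1 | 2 | 2 | 2 | 2 | 3 | 3 | 3
  R[4]: 0 | 0 | 1 | 2 | 2 | 2 | 3 | 4 | 4 | 4
  R[5]: 0 | 1 | 2 | 3 | 3 | 3 | 4 | 5 | 5 | 5
  R[6]: 0 | 1 | 2 | 3 | 3 | 3 | 4 | 5 | 6 | 6
  R[7]: 1 | 2 | 3 | 4 | 4 | 4 | 5 | 6 | 7 | 7
  R[8]: 1 | 2 | 3 | 4 | 4 | 4 | 5 | 6 | 7 | 8
  R[9]: 1 | 2 | 3 | 4 | 5 | 5 | 6 | 7 | 8 | 9
  R[10]: 1 | 2 | 3 | 4 | 5 | 6 | 7 | 8 | 9 | 10

giving w = (8, 4, 3, 7, 2, 9, 1, 10, 5, 6) via Δ²R.

D(w) has 22 cells with 7 SE-corners; essential set:

[(1, 7, 0), (2, 3, 0), (4, 2, 0), (4, 6, 2), (6, 1, 0), (6, 6, 3), (8, 6, 4)]


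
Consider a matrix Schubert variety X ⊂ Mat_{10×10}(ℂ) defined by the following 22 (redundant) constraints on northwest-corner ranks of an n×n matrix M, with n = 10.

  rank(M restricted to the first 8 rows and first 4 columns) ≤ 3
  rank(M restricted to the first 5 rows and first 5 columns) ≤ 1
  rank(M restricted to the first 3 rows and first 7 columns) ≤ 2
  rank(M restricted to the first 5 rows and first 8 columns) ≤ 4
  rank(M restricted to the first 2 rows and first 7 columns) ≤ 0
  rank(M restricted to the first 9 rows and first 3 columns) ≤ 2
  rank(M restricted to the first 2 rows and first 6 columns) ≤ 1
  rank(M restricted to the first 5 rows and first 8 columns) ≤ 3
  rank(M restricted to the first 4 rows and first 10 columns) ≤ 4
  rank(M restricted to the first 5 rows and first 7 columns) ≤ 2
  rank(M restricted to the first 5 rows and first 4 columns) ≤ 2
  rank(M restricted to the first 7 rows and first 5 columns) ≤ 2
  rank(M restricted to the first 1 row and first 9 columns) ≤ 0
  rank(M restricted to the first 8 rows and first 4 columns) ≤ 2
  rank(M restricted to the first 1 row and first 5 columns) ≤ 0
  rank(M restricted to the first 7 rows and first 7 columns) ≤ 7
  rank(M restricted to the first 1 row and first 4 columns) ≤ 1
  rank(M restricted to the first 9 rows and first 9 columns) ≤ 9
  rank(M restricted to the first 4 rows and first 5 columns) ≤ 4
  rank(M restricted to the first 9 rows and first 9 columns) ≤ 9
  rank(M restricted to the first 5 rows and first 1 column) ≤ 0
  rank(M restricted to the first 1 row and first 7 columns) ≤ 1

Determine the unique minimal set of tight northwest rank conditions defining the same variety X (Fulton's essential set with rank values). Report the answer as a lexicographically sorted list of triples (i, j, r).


Reconstructing r_w from the 22 given conditions:

  row 1: 0 | 0 | 0 | 0 | 0 | 0 | 0 | 0 | 0 | 1
  row 2: 0 | 0 | 0 | 0 | 0 | 0 | 0 | 1 | 1 | 2
  row 3: 0 | 1 | 1 | 1 | 1 | 1 | 1 | 2 | 2 | 3
  row 4: 0 | 1 | 1 | 1 | 1 | 2 | 2 | 3 | 3 | 4
  row 5: 0 | 1 | 1 | 1 | 1 | 2 | 2 | 3 | 4 | 5
  row 6: 1 | 2 | 2 | 2 | 2 | 3 | 3 | 4 | 5 | 6
  row 7: 1 | 2 | 2 | 2 | 2 | 3 | 4 | 5 | 6 | 7
  row 8: 1 | 2 | 2 | 2 | 3 | 4 | 5 | 6 | 7 | 8
  row 9: 1 | 2 | 2 | 3 | 4 | 5 | 6 | 7 | 8 | 9
  row 10: 1 | 2 | 3 | 4 | 5 | 6 | 7 | 8 | 9 | 10

so w = (10, 8, 2, 6, 9, 1, 7, 5, 4, 3).

ℓ(w)=32; the 8 essential cells (i,j,r):

[(1, 9, 0), (2, 7, 0), (5, 1, 0), (5, 5, 1), (5, 7, 2), (7, 5, 2), (8, 4, 2), (9, 3, 2)]


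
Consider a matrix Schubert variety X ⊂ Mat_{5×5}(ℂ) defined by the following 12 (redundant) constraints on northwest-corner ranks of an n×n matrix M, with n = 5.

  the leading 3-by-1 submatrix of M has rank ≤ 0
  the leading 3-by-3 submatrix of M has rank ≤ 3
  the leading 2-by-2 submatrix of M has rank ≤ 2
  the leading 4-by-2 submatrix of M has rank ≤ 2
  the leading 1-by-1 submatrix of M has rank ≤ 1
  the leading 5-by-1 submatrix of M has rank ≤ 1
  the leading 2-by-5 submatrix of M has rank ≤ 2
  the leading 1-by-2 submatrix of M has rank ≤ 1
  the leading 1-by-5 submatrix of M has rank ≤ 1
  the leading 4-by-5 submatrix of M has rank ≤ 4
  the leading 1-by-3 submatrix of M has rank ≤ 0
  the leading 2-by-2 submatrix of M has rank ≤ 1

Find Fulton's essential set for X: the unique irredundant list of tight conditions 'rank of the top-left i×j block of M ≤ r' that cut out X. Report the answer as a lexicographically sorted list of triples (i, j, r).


Computing R[i][j] = min implied NW-rank bound (n=5, 12 conditions):

  0 0 0 1 1
  0 1 1 2 2
  0 1 2 3 3
  1 2 3 4 4
  1 2 3 4 5

giving w = (4, 2, 3, 1, 5) via Δ²R.

ℓ(w)=5; the 2 essential cells (i,j,r):

[(1, 3, 0), (3, 1, 0)]


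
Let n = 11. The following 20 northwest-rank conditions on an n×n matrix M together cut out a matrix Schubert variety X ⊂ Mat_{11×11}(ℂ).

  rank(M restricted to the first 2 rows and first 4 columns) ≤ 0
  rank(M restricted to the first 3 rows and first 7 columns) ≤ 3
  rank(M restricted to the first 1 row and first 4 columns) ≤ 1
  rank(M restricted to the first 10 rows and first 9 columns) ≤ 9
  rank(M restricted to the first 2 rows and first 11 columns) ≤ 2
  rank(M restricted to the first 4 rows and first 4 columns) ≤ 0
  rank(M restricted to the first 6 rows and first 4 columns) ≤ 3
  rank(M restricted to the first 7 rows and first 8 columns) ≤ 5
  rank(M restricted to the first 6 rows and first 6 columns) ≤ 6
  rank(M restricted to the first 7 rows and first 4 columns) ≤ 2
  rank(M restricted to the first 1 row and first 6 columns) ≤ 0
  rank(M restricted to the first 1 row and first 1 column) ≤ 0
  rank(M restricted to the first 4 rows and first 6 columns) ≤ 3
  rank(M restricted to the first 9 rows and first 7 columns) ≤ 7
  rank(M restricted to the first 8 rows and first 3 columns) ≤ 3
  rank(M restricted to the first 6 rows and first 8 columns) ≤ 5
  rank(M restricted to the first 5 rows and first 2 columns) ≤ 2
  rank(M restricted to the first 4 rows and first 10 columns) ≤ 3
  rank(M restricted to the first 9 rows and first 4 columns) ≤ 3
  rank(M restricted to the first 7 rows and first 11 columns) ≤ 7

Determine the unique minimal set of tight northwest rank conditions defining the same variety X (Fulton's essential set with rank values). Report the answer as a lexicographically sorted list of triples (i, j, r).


The tightest implied rank at each (i,j), from the 20 conditions:

  i=1: 0 0 0 0 0 0 1 1 1 1 1
  i=2: 0 0 0 0 1 1 2 2 2 2 2
  i=3: 0 0 0 0 1 2 3 3 3 3 3
  i=4: 0 0 0 0 1 2 3 3 3 3 4
  i=5: 1 1 1 1 2 3 4 4 4 4 5
  i=6: 1 2 2 2 3 4 5 5 5 5 6
  i=7: 1 2 2 2 3 4 5 5 6 6 7
  i=8: 1 2 3 3 4 5 6 6 7 7 8
  i=9: 1 2 3 3 4 5 6 7 8 8 9
  i=10: 1 2 3 4 5 6 7 8 9 9 10
  i=11: 1 2 3 4 5 6 7 8 9 10 11

the unique w with this rank table is (7, 5, 6, 11, 1, 2, 9, 3, 8, 4, 10).

|D(w)|=25, |Ess(w)|=6:

[(1, 6, 0), (4, 4, 0), (4, 10, 3), (7, 4, 2), (7, 8, 5), (9, 4, 3)]


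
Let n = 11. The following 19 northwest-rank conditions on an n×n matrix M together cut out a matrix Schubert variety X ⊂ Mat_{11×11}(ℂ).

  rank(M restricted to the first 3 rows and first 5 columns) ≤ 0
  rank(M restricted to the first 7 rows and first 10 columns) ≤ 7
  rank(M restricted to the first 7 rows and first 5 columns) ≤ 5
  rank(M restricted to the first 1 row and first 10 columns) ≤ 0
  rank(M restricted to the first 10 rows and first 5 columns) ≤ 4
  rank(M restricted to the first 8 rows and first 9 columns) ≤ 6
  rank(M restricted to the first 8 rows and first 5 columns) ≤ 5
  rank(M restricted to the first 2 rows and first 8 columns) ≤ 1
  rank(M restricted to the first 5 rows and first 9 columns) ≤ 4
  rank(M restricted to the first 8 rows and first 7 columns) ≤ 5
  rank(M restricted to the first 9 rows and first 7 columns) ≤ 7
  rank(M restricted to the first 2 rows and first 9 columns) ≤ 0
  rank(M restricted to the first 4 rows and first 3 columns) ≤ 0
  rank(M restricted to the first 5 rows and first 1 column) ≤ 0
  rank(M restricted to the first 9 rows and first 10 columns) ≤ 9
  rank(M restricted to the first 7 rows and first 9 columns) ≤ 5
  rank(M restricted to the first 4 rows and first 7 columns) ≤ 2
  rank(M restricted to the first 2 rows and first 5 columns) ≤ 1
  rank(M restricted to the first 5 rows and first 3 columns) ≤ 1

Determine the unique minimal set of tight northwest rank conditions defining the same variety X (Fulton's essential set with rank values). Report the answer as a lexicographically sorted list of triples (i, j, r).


Propagating the 19 rank bounds to every northwest block:

  row 1: 0 | 0 | 0 | 0 | 0 | 0 | 0 | 0 | 0 | 0 | 1
  row 2: 0 | 0 | 0 | 0 | 0 | 0 | 0 | 0 | 0 | 1 | 2
  row 3: 0 | 0 | 0 | 0 | 0 | 1 | 1 | 1 | 1 | 2 | 3
  row 4: 0 | 0 | 0 | 1 | 1 | 2 | 2 | 2 | 2 | 3 | 4
  row 5: 0 | 1 | 1 | 2 | 2 | 3 | 3 | 3 | 3 | 4 | 5
  row 6: 1 | 2 | 2 | 3 | 3 | 4 | 4 | 4 | 4 | 5 | 6
  row 7: 1 | 2 | 3 | 4 | 4 | 5 | 5 | 5 | 5 | 6 | 7
  row 8: 1 | 2 | 3 | 4 | 4 | 5 | 5 | 6 | 6 | 7 | 8
  row 9: 1 | 2 | 3 | 4 | 4 | 5 | 6 | 7 | 7 | 8 | 9
  row 10: 1 | 2 | 3 | 4 | 4 | 5 | 6 | 7 | 8 | 9 | 10
  row 11: 1 | 2 | 3 | 4 | 5 | 6 | 7 | 8 | 9 | 10 | 11

hence w(1..11) = (11, 10, 6, 4, 2, 1, 3, 8, 7, 9, 5).

Rothe diagram D(w) (32 cells), 7 SE-corners (essential conditions):

[(1, 10, 0), (2, 9, 0), (3, 5, 0), (4, 3, 0), (5, 1, 0), (8, 7, 5), (10, 5, 4)]


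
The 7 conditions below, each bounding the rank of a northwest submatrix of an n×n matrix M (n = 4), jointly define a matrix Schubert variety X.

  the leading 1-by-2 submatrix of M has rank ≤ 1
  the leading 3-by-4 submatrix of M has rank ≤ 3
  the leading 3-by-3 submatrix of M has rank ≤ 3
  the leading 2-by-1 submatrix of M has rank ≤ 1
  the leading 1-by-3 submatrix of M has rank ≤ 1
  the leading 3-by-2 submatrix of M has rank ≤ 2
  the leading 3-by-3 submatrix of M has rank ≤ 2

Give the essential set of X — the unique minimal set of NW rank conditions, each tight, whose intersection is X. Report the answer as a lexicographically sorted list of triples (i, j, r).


Reconstructing r_w from the 7 given conditions:

  row 1: 1 1 1 1
  row 2: 1 2 2 2
  row 3: 1 2 2 3
  row 4: 1 2 3 4

hence w(1..4) = (1, 2, 4, 3).

Rothe diagram D(w) (1 cell), 1 SE-corner (essential condition):

[(3, 3, 2)]


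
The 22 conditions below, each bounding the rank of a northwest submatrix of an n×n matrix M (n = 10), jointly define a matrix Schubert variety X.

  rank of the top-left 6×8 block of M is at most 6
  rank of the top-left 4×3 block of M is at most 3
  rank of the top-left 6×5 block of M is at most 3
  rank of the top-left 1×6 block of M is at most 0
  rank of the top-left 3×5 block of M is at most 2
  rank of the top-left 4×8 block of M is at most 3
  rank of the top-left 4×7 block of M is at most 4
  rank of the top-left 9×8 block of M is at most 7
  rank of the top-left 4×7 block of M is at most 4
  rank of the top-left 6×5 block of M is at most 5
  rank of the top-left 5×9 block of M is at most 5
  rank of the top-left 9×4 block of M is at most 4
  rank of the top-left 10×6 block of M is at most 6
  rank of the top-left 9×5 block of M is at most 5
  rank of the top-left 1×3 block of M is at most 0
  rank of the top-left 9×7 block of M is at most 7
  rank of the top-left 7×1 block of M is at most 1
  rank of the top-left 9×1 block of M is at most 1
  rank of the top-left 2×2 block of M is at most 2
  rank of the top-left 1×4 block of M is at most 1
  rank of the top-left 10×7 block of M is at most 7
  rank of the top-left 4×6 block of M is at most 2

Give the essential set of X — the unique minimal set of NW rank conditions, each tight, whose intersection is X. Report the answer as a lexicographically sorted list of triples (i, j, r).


Reconstructing r_w from the 22 given conditions:

  row 1: 0, 0, 0, 0, 0, 0, 1, 1, 1, 1
  row 2: 1, 1, 1, 1, 1, 1, 2, 2, 2, 2
  row 3: 1, 2, 2, 2, 2, 2, 3, 3, 3, 3
  row 4: 1, 2, 2, 2, 2, 2, 3, 3, 4, 4
  row 5: 1, 2, 3, 3, 3, 3, 4, 4, 5, 5
  row 6: 1, 2, 3, 3, 3, 4, 5, 5, 6, 6
  row 7: 1, 2, 3, 4, 4, 5, 6, 6, 7, 7
  row 8: 1, 2, 3, 4, 5, 6, 7, 7, 8, 8
  row 9: 1, 2, 3, 4, 5, 6, 7, 7, 8, 9
  row 10: 1, 2, 3, 4, 5, 6, 7, 8, 9, 10

hence w(1..10) = (7, 1, 2, 9, 3, 6, 4, 5, 10, 8).

Rothe diagram D(w) (14 cells), 5 SE-corners (essential conditions):

[(1, 6, 0), (4, 6, 2), (4, 8, 3), (6, 5, 3), (9, 8, 7)]


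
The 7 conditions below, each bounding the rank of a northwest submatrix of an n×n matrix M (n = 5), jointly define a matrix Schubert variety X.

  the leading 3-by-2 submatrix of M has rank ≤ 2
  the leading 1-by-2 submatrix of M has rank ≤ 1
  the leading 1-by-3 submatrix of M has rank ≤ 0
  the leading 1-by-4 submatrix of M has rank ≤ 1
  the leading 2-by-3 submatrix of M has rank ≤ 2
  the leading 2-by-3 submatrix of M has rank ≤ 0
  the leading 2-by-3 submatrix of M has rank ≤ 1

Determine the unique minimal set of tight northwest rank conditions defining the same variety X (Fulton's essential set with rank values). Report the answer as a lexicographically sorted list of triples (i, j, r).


Computing R[i][j] = min implied NW-rank bound (n=5, 7 conditions):

  R[1]: 0  0  0  1  1
  R[2]: 0  0  0  1  2
  R[3]: 1  1  1  2  3
  R[4]: 1  2  2  3  4
  R[5]: 1  2  3  4  5

hence w(1..5) = (4, 5, 1, 2, 3).

Rothe diagram D(w) (6 cells), 1 SE-corner (essential condition):

[(2, 3, 0)]


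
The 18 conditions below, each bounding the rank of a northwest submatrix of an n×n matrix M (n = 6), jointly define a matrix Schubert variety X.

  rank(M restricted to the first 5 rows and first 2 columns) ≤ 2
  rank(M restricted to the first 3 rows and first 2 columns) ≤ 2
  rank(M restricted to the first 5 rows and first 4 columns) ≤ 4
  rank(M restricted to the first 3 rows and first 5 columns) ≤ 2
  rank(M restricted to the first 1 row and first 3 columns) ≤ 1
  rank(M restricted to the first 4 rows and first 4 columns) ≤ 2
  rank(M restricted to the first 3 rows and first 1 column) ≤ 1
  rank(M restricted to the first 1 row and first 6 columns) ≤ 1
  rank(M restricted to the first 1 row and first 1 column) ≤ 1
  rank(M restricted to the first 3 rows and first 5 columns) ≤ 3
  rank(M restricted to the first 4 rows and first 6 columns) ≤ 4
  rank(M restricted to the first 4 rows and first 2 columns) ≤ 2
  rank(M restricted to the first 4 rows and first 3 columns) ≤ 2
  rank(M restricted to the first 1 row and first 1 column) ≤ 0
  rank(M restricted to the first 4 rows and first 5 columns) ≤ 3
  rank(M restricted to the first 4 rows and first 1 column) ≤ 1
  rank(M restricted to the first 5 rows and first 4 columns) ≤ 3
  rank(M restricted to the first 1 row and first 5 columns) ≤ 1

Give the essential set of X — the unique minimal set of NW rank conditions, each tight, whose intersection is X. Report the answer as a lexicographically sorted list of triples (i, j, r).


The tightest implied rank at each (i,j), from the 18 conditions:

  row 1: 0 | 1 | 1 | 1 | 1 | 1
  row 2: 1 | 2 | 2 | 2 | 2 | 2
  row 3: 1 | 2 | 2 | 2 | 2 | 3
  row 4: 1 | 2 | 2 | 2 | 3 | 4
  row 5: 1 | 2 | 3 | 3 | 4 | 5
  row 6: 1 | 2 | 3 | 4 | 5 | 6

so w = (2, 1, 6, 5, 3, 4).

3 SE-corners of the 6-cell Rothe diagram give Ess(w):

[(1, 1, 0), (3, 5, 2), (4, 4, 2)]


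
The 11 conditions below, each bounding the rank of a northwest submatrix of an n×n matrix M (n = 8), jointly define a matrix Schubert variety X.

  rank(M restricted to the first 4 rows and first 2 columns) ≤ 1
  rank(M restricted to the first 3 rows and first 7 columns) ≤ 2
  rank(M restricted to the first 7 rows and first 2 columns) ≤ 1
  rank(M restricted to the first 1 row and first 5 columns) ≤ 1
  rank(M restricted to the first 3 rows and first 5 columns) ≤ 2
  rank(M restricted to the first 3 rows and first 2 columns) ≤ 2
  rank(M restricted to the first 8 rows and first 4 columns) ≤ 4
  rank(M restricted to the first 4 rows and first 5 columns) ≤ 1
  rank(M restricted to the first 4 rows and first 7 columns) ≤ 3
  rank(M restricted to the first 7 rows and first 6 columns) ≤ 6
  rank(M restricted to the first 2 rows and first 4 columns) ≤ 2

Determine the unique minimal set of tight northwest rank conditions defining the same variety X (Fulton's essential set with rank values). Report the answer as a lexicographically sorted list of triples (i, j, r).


Propagating the 11 rank bounds to every northwest block:

  1 | 1 | 1 | 1 | 1 | 1 | 1 | 1
  1 | 1 | 1 | 1 | 1 | 2 | 2 | 2
  1 | 1 | 1 | 1 | 1 | 2 | 2 | 3
  1 | 1 | 1 | 1 | 1 | 2 | 3 | 4
  1 | 1 | 2 | 2 | 2 | 3 | 4 | 5
  1 | 1 | 2 | 3 | 3 | 4 | 5 | 6
  1 | 1 | 2 | 3 | 4 | 5 | 6 | 7
  1 | 2 | 3 | 4 | 5 | 6 | 7 | 8

the unique w with this rank table is (1, 6, 8, 7, 3, 4, 5, 2).

ℓ(w)=16; the 3 essential cells (i,j,r):

[(3, 7, 2), (4, 5, 1), (7, 2, 1)]


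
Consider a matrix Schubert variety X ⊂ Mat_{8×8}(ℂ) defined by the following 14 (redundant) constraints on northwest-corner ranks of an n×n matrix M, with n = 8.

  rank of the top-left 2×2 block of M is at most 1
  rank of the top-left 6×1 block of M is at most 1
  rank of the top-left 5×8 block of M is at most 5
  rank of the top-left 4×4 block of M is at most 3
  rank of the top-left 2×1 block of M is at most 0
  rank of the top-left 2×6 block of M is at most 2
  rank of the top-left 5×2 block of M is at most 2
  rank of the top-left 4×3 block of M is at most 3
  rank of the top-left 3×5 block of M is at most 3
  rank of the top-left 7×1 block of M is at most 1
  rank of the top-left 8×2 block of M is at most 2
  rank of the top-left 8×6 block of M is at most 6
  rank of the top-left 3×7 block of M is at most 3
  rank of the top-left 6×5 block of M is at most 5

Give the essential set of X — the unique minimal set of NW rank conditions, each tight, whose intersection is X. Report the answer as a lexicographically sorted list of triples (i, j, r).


Rank table r_w(8×8) implied by the 14 constraints:

  0 1 1 1 1 1 1 1
  0 1 2 2 2 2 2 2
  1 2 3 3 3 3 3 3
  1 2 3 3 4 4 4 4
  1 2 3 4 5 5 5 5
  1 2 3 4 5 6 6 6
  1 2 3 4 5 6 7 7
  1 2 3 4 5 6 7 8

second differences of R give the permutation w = (2, 3, 1, 5, 4, 6, 7, 8).

D(w) has 3 cells with 2 SE-corners; essential set:

[(2, 1, 0), (4, 4, 3)]


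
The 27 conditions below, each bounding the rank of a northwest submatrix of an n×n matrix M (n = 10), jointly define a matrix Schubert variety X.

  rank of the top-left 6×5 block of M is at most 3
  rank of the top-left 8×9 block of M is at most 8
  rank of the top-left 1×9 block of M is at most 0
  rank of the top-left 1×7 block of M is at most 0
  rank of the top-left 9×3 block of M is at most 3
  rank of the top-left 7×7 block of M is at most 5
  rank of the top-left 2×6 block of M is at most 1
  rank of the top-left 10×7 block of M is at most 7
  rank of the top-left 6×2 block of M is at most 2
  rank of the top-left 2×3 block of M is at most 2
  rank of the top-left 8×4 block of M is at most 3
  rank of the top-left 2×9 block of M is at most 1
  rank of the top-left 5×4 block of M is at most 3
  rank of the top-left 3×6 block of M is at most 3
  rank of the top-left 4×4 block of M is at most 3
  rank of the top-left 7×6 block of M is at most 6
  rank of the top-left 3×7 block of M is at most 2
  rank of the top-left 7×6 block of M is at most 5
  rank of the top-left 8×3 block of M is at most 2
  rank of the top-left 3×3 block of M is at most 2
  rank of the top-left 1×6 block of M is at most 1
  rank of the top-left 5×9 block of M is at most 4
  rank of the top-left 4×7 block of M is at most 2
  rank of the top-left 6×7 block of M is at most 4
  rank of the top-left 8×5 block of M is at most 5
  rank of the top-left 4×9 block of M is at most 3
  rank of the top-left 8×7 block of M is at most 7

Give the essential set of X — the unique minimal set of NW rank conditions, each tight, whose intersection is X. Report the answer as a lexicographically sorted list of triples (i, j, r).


Computing R[i][j] = min implied NW-rank bound (n=10, 27 conditions):

  R[1]: 0 | 0 | 0 | 0 | 0 | 0 | 0 | 0 | 0 | 1
  R[2]: 1 | 1 | 1 | 1 | 1 | 1 | 1 | 1 | 1 | 2
  R[3]: 1 | 2 | 2 | 2 | 2 | 2 | 2 | 2 | 2 | 3
  R[4]: 1 | 2 | 2 | 2 | 2 | 2 | 2 | 3 | 3 | 4
  R[5]: 1 | 2 | 2 | 3 | 3 | 3 | 3 | 4 | 4 | 5
  R[6]: 1 | 2 | 2 | 3 | 3 | 4 | 4 | 5 | 5 | 6
  R[7]: 1 | 2 | 2 | 3 | 4 | 5 | 5 | 6 | 6 | 7
  R[8]: 1 | 2 | 2 | 3 | 4 | 5 | 6 | 7 | 7 | 8
  R[9]: 1 | 2 | 3 | 4 | 5 | 6 | 7 | 8 | 8 | 9
  R[10]: 1 | 2 | 3 | 4 | 5 | 6 | 7 | 8 | 9 | 10

reading off 1-entries of Δ²R: w = (10, 1, 2, 8, 4, 6, 5, 7, 3, 9).

Fulton essential set (4 of the 19 Rothe cells):

[(1, 9, 0), (4, 7, 2), (6, 5, 3), (8, 3, 2)]


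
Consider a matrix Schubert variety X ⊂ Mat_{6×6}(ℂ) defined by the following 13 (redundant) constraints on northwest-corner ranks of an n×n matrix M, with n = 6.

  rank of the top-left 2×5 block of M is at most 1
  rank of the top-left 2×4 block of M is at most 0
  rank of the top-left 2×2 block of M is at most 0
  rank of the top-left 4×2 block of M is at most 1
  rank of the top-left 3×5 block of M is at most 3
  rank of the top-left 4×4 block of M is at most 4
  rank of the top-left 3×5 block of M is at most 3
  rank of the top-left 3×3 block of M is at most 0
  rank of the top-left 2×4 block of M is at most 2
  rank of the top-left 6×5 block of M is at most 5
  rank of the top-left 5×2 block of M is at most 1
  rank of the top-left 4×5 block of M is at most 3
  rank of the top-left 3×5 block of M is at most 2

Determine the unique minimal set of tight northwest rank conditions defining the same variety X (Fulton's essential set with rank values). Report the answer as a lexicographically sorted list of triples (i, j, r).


Propagating the 13 rank bounds to every northwest block:

  i=1: 0, 0, 0, 0, 1, 1
  i=2: 0, 0, 0, 0, 1, 2
  i=3: 0, 0, 0, 1, 2, 3
  i=4: 1, 1, 1, 2, 3, 4
  i=5: 1, 1, 2, 3, 4, 5
  i=6: 1, 2, 3, 4, 5, 6

reading off 1-entries of Δ²R: w = (5, 6, 4, 1, 3, 2).

ℓ(w)=12; the 3 essential cells (i,j,r):

[(2, 4, 0), (3, 3, 0), (5, 2, 1)]


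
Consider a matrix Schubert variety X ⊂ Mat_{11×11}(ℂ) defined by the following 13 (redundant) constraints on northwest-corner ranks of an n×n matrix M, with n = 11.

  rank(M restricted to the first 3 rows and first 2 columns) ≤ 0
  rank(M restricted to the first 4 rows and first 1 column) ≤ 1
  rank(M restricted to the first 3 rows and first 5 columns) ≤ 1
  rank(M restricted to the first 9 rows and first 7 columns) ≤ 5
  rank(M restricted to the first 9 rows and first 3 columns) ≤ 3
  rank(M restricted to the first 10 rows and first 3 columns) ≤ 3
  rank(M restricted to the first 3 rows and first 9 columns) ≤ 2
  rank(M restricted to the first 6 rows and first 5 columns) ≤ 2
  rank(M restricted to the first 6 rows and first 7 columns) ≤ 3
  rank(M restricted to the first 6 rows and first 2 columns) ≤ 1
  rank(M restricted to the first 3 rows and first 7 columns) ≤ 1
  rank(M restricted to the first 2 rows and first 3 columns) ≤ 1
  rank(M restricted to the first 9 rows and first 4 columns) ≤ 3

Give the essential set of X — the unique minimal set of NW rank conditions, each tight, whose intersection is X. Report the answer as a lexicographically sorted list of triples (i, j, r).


The tightest implied rank at each (i,j), from the 13 conditions:

  row 1: 0 0 1 1 1 1 1 1 1 1 1
  row 2: 0 0 1 1 1 1 1 2 2 2 2
  row 3: 0 0 1 1 1 1 1 2 2 3 3
  row 4: 1 1 2 2 2 2 2 3 3 4 4
  row 5: 1 1 2 2 2 3 3 4 4 5 5
  row 6: 1 1 2 2 2 3 3 4 5 6 6
  row 7: 1 2 3 3 3 4 4 5 6 7 7
  row 8: 1 2 3 3 4 5 5 6 7 8 8
  row 9: 1 2 3 3 4 5 5 6 7 8 9
  row 10: 1 2 3 4 5 6 6 7 8 9 10
  row 11: 1 2 3 4 5 6 7 8 9 10 11

hence w(1..11) = (3, 8, 10, 1, 6, 9, 2, 5, 11, 4, 7).

D(w) has 25 cells with 8 SE-corners; essential set:

[(3, 2, 0), (3, 7, 1), (3, 9, 2), (6, 2, 1), (6, 5, 2), (6, 7, 3), (9, 4, 3), (9, 7, 5)]


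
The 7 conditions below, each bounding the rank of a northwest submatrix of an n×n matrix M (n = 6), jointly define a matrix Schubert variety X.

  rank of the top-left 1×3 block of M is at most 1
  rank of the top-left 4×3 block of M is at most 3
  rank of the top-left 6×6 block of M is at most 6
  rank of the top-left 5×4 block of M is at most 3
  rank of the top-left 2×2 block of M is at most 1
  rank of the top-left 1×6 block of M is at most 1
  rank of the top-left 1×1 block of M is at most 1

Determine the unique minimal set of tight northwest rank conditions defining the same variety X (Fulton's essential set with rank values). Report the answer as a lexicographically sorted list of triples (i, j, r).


Rank table r_w(6×6) implied by the 7 constraints:

  row 1: 1  1  1  1  1  1
  row 2: 1  1  2  2  2  2
  row 3: 1  2  3  3  3  3
  row 4: 1  2  3  3  4  4
  row 5: 1  2  3  3  4  5
  row 6: 1  2  3  4  5  6

the unique w with this rank table is (1, 3, 2, 5, 6, 4).

2 SE-corners of the 3-cell Rothe diagram give Ess(w):

[(2, 2, 1), (5, 4, 3)]


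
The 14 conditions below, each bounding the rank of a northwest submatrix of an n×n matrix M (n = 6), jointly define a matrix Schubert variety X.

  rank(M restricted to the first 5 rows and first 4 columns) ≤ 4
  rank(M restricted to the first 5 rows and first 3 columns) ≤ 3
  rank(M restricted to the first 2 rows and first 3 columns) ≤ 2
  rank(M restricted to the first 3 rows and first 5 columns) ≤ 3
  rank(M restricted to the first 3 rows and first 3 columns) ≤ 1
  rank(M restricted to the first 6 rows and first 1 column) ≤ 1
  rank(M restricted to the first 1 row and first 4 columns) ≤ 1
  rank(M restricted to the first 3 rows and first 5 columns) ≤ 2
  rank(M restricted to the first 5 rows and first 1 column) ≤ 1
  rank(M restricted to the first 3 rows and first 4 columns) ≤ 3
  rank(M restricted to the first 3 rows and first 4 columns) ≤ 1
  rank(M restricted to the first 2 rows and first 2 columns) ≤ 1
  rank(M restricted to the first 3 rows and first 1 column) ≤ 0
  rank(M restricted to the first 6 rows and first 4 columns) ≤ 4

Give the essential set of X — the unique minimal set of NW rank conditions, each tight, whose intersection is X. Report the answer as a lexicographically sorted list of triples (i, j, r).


Propagating the 14 rank bounds to every northwest block:

  i=1: 0, 1, 1, 1, 1, 1
  i=2: 0, 1, 1, 1, 2, 2
  i=3: 0, 1, 1, 1, 2, 3
  i=4: 1, 2, 2, 2, 3, 4
  i=5: 1, 2, 3, 3, 4, 5
  i=6: 1, 2, 3, 4, 5, 6

reading off 1-entries of Δ²R: w = (2, 5, 6, 1, 3, 4).

D(w) has 7 cells with 2 SE-corners; essential set:

[(3, 1, 0), (3, 4, 1)]


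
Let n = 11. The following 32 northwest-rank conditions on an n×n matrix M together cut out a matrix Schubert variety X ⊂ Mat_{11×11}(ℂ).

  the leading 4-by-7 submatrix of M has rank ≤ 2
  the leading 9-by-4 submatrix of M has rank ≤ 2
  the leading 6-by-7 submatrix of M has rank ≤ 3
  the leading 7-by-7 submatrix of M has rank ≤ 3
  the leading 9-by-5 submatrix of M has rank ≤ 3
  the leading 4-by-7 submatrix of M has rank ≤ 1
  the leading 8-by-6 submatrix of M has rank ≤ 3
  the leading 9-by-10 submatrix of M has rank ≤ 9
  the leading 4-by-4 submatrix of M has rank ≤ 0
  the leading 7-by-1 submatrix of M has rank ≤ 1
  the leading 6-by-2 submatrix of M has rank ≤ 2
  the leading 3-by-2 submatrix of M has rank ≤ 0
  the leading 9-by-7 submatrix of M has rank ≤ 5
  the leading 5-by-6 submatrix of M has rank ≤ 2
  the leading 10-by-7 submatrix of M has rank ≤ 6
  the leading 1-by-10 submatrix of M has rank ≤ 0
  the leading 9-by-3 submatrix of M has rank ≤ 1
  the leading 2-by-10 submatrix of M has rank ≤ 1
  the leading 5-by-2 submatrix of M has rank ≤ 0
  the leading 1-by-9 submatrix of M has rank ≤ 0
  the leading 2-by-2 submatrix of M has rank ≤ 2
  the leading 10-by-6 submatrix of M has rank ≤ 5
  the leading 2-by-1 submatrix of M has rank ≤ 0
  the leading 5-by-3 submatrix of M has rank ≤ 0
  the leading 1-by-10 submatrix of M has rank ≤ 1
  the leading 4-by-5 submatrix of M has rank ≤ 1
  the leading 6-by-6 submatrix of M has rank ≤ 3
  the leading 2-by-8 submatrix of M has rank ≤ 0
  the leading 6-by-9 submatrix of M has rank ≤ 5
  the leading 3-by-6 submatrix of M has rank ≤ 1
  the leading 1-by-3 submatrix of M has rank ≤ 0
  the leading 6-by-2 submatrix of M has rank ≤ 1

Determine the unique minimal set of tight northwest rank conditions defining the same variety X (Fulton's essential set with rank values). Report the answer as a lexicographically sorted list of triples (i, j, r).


Computing R[i][j] = min implied NW-rank bound (n=11, 32 conditions):

  R[1]: 0, 0, 0, 0, 0, 0, 0, 0, 0, 0, 1
  R[2]: 0, 0, 0, 0, 0, 0, 0, 0, 1, 1, 2
  R[3]: 0, 0, 0, 0, 1, 1, 1, 1, 2, 2, 3
  R[4]: 0, 0, 0, 0, 1, 1, 1, 2, 3, 3, 4
  R[5]: 0, 0, 0, 1, 2, 2, 2, 3, 4, 4, 5
  R[6]: 1, 1, 1, 2, 3, 3, 3, 4, 5, 5, 6
  R[7]: 1, 1, 1, 2, 3, 3, 3, 4, 5, 6, 7
  R[8]: 1, 1, 1, 2, 3, 3, 4, 5, 6, 7, 8
  R[9]: 1, 1, 1, 2, 3, 4, 5, 6, 7, 8, 9
  R[10]: 1, 2, 2, 3, 4, 5, 6, 7, 8, 9, 10
  R[11]: 1, 2, 3, 4, 5, 6, 7, 8, 9, 10, 11

hence w(1..11) = (11, 9, 5, 8, 4, 1, 10, 7, 6, 2, 3).

Fulton essential set (8 of the 40 Rothe cells):

[(1, 10, 0), (2, 8, 0), (4, 4, 0), (4, 7, 1), (5, 3, 0), (7, 7, 3), (8, 6, 3), (9, 3, 1)]


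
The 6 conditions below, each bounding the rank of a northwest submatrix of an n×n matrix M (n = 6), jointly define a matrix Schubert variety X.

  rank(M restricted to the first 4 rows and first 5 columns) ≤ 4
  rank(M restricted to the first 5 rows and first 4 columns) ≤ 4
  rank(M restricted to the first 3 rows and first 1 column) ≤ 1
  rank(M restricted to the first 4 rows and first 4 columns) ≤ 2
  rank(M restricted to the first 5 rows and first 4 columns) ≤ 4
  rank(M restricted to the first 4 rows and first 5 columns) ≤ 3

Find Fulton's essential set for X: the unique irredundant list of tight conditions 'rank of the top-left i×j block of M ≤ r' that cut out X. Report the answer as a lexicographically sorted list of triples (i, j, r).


Recovering R(i,j) via the rank-extension bound from the 6 conditions:

  row 1: 1, 1, 1, 1, 1, 1
  row 2: 1, 2, 2, 2, 2, 2
  row 3: 1, 2, 2, 2, 3, 3
  row 4: 1, 2, 2, 2, 3, 4
  row 5: 1, 2, 3, 3, 4, 5
  row 6: 1, 2, 3, 4, 5, 6

so w = (1, 2, 5, 6, 3, 4).

ℓ(w)=4; the 1 essential cell (i,j,r):

[(4, 4, 2)]


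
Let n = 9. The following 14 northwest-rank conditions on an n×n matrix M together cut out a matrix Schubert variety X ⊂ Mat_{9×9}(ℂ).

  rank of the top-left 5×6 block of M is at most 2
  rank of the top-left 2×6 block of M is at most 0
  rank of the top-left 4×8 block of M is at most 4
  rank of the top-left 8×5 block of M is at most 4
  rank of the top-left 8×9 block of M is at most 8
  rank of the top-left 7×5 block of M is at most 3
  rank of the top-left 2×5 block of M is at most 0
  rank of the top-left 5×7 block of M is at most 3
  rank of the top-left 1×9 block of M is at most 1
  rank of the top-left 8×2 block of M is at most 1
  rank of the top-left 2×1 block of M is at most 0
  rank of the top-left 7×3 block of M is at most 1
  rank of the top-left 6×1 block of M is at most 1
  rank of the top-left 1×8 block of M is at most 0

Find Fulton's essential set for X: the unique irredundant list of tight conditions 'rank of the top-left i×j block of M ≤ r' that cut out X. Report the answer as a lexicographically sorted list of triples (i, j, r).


Rank table r_w(9×9) implied by the 14 constraints:

  i=1: 0, 0, 0, 0, 0, 0, 0, 0, 1
  i=2: 0, 0, 0, 0, 0, 0, 1, 1, 2
  i=3: 1, 1, 1, 1, 1, 1, 2, 2, 3
  i=4: 1, 1, 1, 2, 2, 2, 3, 3, 4
  i=5: 1, 1, 1, 2, 2, 2, 3, 4, 5
  i=6: 1, 1, 1, 2, 3, 3, 4, 5, 6
  i=7: 1, 1, 1, 2, 3, 4, 5, 6, 7
  i=8: 1, 1, 2, 3, 4, 5, 6, 7, 8
  i=9: 1, 2, 3, 4, 5, 6, 7, 8, 9

second differences of R give the permutation w = (9, 7, 1, 4, 8, 5, 6, 3, 2).

D(w) has 25 cells with 5 SE-corners; essential set:

[(1, 8, 0), (2, 6, 0), (5, 6, 2), (7, 3, 1), (8, 2, 1)]


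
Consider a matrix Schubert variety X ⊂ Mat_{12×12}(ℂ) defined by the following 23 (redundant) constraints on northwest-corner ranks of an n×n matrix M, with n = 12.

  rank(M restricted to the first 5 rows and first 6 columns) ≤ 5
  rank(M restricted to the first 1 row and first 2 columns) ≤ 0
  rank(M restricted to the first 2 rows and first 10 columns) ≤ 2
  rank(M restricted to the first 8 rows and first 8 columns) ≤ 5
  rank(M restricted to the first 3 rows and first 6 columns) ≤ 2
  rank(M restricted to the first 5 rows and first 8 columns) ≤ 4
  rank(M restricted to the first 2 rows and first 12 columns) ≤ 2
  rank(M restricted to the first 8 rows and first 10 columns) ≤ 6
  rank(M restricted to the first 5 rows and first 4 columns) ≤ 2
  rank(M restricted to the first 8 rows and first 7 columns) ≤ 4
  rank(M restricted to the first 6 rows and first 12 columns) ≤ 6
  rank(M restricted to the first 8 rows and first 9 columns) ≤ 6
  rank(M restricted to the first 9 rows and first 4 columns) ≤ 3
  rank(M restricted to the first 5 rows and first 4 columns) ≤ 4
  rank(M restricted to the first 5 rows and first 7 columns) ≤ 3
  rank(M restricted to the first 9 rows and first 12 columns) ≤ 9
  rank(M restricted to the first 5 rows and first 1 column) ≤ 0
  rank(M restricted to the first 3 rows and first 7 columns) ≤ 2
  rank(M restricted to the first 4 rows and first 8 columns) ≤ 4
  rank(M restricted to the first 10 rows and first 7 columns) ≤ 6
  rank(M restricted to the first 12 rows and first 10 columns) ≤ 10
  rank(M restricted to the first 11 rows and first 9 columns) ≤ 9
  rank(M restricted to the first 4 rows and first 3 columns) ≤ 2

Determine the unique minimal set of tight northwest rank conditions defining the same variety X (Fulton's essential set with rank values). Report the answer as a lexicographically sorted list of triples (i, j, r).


Reconstructing r_w from the 23 given conditions:

  0 0 1 1 1 1 1 1 1 1 1 1
  0 1 2 2 2 2 2 2 2 2 2 2
  0 1 2 2 2 2 2 3 3 3 3 3
  0 1 2 2 3 3 3 4 4 4 4 4
  0 1 2 2 3 3 3 4 5 5 5 5
  1 2 3 3 4 4 4 5 6 6 6 6
  1 2 3 3 4 4 4 5 6 6 7 7
  1 2 3 3 4 4 4 5 6 6 7 8
  1 2 3 3 4 5 5 6 7 7 8 9
  1 2 3 4 5 6 6 7 8 8 9 10
  1 2 3 4 5 6 7 8 9 9 10 11
  1 2 3 4 5 6 7 8 9 10 11 12

reading off 1-entries of Δ²R: w = (3, 2, 8, 5, 9, 1, 11, 12, 6, 4, 7, 10).

Fulton essential set (8 of the 23 Rothe cells):

[(1, 2, 0), (3, 7, 2), (5, 1, 0), (5, 4, 2), (5, 7, 3), (8, 7, 4), (8, 10, 6), (9, 4, 3)]


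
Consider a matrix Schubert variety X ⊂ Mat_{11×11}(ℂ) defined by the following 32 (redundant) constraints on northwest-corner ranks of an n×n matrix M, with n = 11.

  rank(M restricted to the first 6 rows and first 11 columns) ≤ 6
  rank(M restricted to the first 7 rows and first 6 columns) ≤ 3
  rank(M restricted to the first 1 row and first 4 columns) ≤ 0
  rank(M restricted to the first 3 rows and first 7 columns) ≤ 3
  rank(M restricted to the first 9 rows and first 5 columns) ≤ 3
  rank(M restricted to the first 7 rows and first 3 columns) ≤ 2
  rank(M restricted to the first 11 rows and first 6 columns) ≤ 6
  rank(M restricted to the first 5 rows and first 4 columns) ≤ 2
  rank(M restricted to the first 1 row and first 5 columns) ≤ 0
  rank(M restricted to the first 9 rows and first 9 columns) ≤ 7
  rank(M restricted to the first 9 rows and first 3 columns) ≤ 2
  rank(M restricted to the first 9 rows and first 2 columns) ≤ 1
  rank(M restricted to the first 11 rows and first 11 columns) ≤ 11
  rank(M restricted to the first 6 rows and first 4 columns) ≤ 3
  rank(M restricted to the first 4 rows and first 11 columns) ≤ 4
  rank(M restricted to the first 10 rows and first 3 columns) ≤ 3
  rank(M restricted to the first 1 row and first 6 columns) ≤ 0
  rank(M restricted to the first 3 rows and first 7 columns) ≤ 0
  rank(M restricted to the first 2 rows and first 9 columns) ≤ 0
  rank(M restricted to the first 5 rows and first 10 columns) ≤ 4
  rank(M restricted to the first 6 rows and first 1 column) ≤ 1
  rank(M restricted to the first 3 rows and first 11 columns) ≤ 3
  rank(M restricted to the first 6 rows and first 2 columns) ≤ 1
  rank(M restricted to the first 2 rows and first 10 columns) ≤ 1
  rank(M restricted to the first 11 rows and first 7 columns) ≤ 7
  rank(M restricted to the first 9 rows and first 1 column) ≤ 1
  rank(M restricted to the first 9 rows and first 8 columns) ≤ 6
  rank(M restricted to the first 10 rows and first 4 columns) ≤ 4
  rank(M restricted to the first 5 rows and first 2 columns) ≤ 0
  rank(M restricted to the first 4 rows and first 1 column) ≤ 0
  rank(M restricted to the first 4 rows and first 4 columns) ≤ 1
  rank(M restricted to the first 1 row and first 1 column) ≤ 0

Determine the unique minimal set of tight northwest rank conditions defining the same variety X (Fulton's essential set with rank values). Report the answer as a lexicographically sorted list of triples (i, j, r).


Reconstructing r_w from the 32 given conditions:

  R[1]: 0  0  0  0  0  0  0  0  0  1  1
  R[2]: 0  0  0  0  0  0  0  0  0  1  2
  R[3]: 0  0  0  0  0  0  0  1  1  2  3
  R[4]: 0  0  1  1  1  1  1  2  2  3  4
  R[5]: 0  0  1  2  2  2  2  3  3  4  5
  R[6]: 1  1  2  3  3  3  3  4  4  5  6
  R[7]: 1  1  2  3  3  3  4  5  5  6  7
  R[8]: 1  1  2  3  3  4  5  6  6  7  8
  R[9]: 1  1  2  3  3  4  5  6  7  8  9
  R[10]: 1  2  3  4  4  5  6  7  8  9  10
  R[11]: 1  2  3  4  5  6  7  8  9  10  11

second differences of R give the permutation w = (10, 11, 8, 3, 4, 1, 7, 6, 9, 2, 5).

D(w) has 36 cells with 6 SE-corners; essential set:

[(2, 9, 0), (3, 7, 0), (5, 2, 0), (7, 6, 3), (9, 2, 1), (9, 5, 3)]
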